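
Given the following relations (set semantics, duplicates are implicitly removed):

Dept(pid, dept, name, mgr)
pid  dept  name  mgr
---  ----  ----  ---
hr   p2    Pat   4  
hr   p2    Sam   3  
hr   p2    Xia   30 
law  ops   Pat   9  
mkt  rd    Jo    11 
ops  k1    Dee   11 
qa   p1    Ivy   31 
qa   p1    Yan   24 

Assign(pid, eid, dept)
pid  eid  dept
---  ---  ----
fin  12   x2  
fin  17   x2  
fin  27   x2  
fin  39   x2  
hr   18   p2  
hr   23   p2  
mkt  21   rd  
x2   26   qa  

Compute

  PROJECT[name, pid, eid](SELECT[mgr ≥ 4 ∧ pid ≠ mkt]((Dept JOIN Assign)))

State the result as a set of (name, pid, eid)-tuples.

Natural join on pid, dept: {(hr, p2, Pat, 4, 18), (hr, p2, Pat, 4, 23), (hr, p2, Sam, 3, 18), (hr, p2, Sam, 3, 23), (hr, p2, Xia, 30, 18), (hr, p2, Xia, 30, 23), (mkt, rd, Jo, 11, 21)}
Selection mgr ≥ 4 ∧ pid ≠ mkt: {(hr, p2, Pat, 4, 18), (hr, p2, Pat, 4, 23), (hr, p2, Xia, 30, 18), (hr, p2, Xia, 30, 23)}
π[name, pid, eid]: project onto (name, pid, eid) → {(Pat, hr, 18), (Pat, hr, 23), (Xia, hr, 18), (Xia, hr, 23)}

{(Pat, hr, 18), (Pat, hr, 23), (Xia, hr, 18), (Xia, hr, 23)}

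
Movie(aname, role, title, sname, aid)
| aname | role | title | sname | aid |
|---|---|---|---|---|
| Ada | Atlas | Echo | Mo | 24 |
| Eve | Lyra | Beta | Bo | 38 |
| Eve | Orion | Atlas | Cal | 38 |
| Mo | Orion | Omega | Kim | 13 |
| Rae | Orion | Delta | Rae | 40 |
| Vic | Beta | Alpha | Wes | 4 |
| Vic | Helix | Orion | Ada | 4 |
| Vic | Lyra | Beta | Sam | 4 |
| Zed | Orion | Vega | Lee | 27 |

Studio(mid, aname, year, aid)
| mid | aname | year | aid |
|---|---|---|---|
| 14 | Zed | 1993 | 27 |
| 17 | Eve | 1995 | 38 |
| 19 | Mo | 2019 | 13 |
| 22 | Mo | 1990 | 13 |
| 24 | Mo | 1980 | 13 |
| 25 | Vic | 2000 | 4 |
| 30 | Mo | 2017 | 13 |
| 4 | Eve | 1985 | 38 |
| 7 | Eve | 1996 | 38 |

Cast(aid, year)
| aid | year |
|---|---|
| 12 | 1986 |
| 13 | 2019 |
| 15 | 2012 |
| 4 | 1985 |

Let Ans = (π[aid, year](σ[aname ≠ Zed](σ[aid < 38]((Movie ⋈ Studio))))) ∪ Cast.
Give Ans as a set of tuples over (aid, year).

{(12, 1986), (13, 1980), (13, 1990), (13, 2017), (13, 2019), (15, 2012), (4, 1985), (4, 2000)}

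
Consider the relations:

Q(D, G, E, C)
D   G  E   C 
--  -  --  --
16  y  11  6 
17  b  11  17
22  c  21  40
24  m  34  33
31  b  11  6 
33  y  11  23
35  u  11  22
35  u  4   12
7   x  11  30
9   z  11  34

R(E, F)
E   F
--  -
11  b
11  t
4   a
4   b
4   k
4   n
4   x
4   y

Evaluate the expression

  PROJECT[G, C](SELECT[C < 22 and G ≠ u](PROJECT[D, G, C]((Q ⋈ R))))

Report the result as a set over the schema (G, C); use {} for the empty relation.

{(b, 17), (b, 6), (y, 6)}

Joining Q and R on E yields {(16, y, 11, 6, b), (16, y, 11, 6, t), (17, b, 11, 17, b), (17, b, 11, 17, t), (31, b, 11, 6, b), (31, b, 11, 6, t), (33, y, 11, 23, b), (33, y, 11, 23, t), (35, u, 11, 22, b), (35, u, 11, 22, t), (35, u, 4, 12, a), (35, u, 4, 12, b), (35, u, 4, 12, k), (35, u, 4, 12, n), (35, u, 4, 12, x), (35, u, 4, 12, y), (7, x, 11, 30, b), (7, x, 11, 30, t), (9, z, 11, 34, b), (9, z, 11, 34, t)}.
π_{D, G, C} gives {(16, y, 6), (17, b, 17), (31, b, 6), (33, y, 23), (35, u, 12), (35, u, 22), (7, x, 30), (9, z, 34)} (12 duplicate(s) eliminated).
Selection C < 22 and G ≠ u: {(16, y, 6), (17, b, 17), (31, b, 6)}
π_{G, C} gives {(b, 17), (b, 6), (y, 6)}.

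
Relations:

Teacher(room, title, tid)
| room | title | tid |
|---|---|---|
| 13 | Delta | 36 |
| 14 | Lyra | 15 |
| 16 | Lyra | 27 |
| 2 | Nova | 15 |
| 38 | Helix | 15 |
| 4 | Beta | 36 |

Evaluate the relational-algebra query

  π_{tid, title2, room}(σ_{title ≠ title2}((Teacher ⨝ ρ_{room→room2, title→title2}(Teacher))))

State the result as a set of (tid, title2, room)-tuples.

{(15, Helix, 14), (15, Helix, 2), (15, Lyra, 2), (15, Lyra, 38), (15, Nova, 14), (15, Nova, 38), (36, Beta, 13), (36, Delta, 4)}

ρ[room→room2, title→title2]: schema becomes (room2, title2, tid); tuples unchanged.
Joining Teacher and ρ_{room→room2, title→title2}(Teacher) on tid yields {(13, Delta, 36, 13, Delta), (13, Delta, 36, 4, Beta), (14, Lyra, 15, 14, Lyra), (14, Lyra, 15, 2, Nova), (14, Lyra, 15, 38, Helix), (16, Lyra, 27, 16, Lyra), (2, Nova, 15, 14, Lyra), (2, Nova, 15, 2, Nova), (2, Nova, 15, 38, Helix), (38, Helix, 15, 14, Lyra), (38, Helix, 15, 2, Nova), (38, Helix, 15, 38, Helix), (4, Beta, 36, 13, Delta), (4, Beta, 36, 4, Beta)}.
Filtering on title ≠ title2 leaves {(13, Delta, 36, 4, Beta), (14, Lyra, 15, 2, Nova), (14, Lyra, 15, 38, Helix), (2, Nova, 15, 14, Lyra), (2, Nova, 15, 38, Helix), (38, Helix, 15, 14, Lyra), (38, Helix, 15, 2, Nova), (4, Beta, 36, 13, Delta)}.
Projecting to tid, title2, room: {(15, Helix, 14), (15, Helix, 2), (15, Lyra, 2), (15, Lyra, 38), (15, Nova, 14), (15, Nova, 38), (36, Beta, 13), (36, Delta, 4)}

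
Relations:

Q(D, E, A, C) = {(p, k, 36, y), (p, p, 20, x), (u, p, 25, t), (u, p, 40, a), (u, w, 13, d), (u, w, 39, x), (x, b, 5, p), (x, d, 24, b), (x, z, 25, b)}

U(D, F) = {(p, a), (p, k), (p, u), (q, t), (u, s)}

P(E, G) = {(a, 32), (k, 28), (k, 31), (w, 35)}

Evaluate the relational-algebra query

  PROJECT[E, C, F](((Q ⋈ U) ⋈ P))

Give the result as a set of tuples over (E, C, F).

{(k, y, a), (k, y, k), (k, y, u), (w, d, s), (w, x, s)}

Joining Q and U on D yields {(p, k, 36, y, a), (p, k, 36, y, k), (p, k, 36, y, u), (p, p, 20, x, a), (p, p, 20, x, k), (p, p, 20, x, u), (u, p, 25, t, s), (u, p, 40, a, s), (u, w, 13, d, s), (u, w, 39, x, s)}.
Joining (Q ⋈ U) and P on E yields {(p, k, 36, y, a, 28), (p, k, 36, y, a, 31), (p, k, 36, y, k, 28), (p, k, 36, y, k, 31), (p, k, 36, y, u, 28), (p, k, 36, y, u, 31), (u, w, 13, d, s, 35), (u, w, 39, x, s, 35)}.
π_{E, C, F} gives {(k, y, a), (k, y, k), (k, y, u), (w, d, s), (w, x, s)} (3 duplicate(s) eliminated).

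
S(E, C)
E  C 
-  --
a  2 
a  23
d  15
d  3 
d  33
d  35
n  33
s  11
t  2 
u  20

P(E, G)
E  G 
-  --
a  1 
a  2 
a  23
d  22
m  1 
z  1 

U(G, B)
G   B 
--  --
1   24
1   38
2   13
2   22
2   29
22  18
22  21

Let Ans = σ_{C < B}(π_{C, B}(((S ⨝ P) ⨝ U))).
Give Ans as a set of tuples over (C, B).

{(15, 18), (15, 21), (2, 13), (2, 22), (2, 24), (2, 29), (2, 38), (23, 24), (23, 29), (23, 38), (3, 18), (3, 21)}

Natural join on E: {(a, 2, 1), (a, 2, 2), (a, 2, 23), (a, 23, 1), (a, 23, 2), (a, 23, 23), (d, 15, 22), (d, 3, 22), (d, 33, 22), (d, 35, 22)}
Natural join on G: {(a, 2, 1, 24), (a, 2, 1, 38), (a, 2, 2, 13), (a, 2, 2, 22), (a, 2, 2, 29), (a, 23, 1, 24), (a, 23, 1, 38), (a, 23, 2, 13), (a, 23, 2, 22), (a, 23, 2, 29), (d, 15, 22, 18), (d, 15, 22, 21), (d, 3, 22, 18), (d, 3, 22, 21), (d, 33, 22, 18), (d, 33, 22, 21), (d, 35, 22, 18), (d, 35, 22, 21)}
π[C, B]: project onto (C, B) → {(15, 18), (15, 21), (2, 13), (2, 22), (2, 24), (2, 29), (2, 38), (23, 13), (23, 22), (23, 24), (23, 29), (23, 38), (3, 18), (3, 21), (33, 18), (33, 21), (35, 18), (35, 21)}
σ[C < B]: keep tuples satisfying C < B → {(15, 18), (15, 21), (2, 13), (2, 22), (2, 24), (2, 29), (2, 38), (23, 24), (23, 29), (23, 38), (3, 18), (3, 21)}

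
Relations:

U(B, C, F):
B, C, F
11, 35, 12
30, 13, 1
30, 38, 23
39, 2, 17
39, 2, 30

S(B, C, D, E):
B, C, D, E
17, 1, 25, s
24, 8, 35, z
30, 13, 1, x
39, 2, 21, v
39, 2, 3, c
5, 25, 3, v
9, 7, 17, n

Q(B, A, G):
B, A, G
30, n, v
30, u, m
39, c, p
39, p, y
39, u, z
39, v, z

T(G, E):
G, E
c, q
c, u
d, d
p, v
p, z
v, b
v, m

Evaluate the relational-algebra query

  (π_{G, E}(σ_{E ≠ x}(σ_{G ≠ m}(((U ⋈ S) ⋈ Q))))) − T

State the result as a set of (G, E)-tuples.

{(p, c), (y, c), (y, v), (z, c), (z, v)}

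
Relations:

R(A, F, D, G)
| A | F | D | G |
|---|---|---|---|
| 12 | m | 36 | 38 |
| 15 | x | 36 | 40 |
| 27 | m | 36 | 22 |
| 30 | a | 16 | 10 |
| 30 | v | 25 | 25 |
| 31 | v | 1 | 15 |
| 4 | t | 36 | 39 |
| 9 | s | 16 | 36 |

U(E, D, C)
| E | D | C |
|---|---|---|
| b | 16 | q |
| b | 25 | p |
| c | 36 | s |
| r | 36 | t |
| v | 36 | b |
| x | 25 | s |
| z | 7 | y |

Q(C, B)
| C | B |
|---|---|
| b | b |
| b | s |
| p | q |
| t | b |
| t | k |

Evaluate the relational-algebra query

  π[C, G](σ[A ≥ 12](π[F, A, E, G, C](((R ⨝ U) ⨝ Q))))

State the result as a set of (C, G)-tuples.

Natural join on D: {(12, m, 36, 38, c, s), (12, m, 36, 38, r, t), (12, m, 36, 38, v, b), (15, x, 36, 40, c, s), (15, x, 36, 40, r, t), (15, x, 36, 40, v, b), (27, m, 36, 22, c, s), (27, m, 36, 22, r, t), (27, m, 36, 22, v, b), (30, a, 16, 10, b, q), (30, v, 25, 25, b, p), (30, v, 25, 25, x, s), (4, t, 36, 39, c, s), (4, t, 36, 39, r, t), (4, t, 36, 39, v, b), (9, s, 16, 36, b, q)}
Natural join on C: {(12, m, 36, 38, r, t, b), (12, m, 36, 38, r, t, k), (12, m, 36, 38, v, b, b), (12, m, 36, 38, v, b, s), (15, x, 36, 40, r, t, b), (15, x, 36, 40, r, t, k), (15, x, 36, 40, v, b, b), (15, x, 36, 40, v, b, s), (27, m, 36, 22, r, t, b), (27, m, 36, 22, r, t, k), (27, m, 36, 22, v, b, b), (27, m, 36, 22, v, b, s), (30, v, 25, 25, b, p, q), (4, t, 36, 39, r, t, b), (4, t, 36, 39, r, t, k), (4, t, 36, 39, v, b, b), (4, t, 36, 39, v, b, s)}
Projecting to F, A, E, G, C (8 duplicate(s) eliminated): {(m, 12, r, 38, t), (m, 12, v, 38, b), (m, 27, r, 22, t), (m, 27, v, 22, b), (t, 4, r, 39, t), (t, 4, v, 39, b), (v, 30, b, 25, p), (x, 15, r, 40, t), (x, 15, v, 40, b)}
Selection A ≥ 12: {(m, 12, r, 38, t), (m, 12, v, 38, b), (m, 27, r, 22, t), (m, 27, v, 22, b), (v, 30, b, 25, p), (x, 15, r, 40, t), (x, 15, v, 40, b)}
Projecting to C, G: {(b, 22), (b, 38), (b, 40), (p, 25), (t, 22), (t, 38), (t, 40)}

{(b, 22), (b, 38), (b, 40), (p, 25), (t, 22), (t, 38), (t, 40)}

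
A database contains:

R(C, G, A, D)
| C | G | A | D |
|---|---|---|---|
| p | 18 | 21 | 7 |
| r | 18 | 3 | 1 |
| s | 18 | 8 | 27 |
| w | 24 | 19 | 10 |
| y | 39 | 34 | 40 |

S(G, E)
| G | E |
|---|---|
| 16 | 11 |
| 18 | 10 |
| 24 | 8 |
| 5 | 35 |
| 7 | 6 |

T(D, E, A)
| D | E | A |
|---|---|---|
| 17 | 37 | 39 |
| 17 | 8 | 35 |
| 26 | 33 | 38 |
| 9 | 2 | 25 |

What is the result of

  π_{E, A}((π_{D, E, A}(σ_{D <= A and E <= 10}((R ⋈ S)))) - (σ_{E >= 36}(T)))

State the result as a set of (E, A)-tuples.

{(10, 21), (10, 3), (8, 19)}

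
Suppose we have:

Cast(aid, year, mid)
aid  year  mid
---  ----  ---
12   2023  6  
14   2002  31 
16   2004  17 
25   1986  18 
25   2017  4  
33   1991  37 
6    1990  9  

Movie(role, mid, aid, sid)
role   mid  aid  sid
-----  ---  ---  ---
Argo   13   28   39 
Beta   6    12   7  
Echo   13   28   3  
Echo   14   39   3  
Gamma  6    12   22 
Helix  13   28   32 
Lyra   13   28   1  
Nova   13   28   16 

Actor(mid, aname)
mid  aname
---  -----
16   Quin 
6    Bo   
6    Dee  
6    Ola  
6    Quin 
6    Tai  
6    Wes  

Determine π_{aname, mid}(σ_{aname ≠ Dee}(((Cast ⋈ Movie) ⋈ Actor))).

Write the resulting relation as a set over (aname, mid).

{(Bo, 6), (Ola, 6), (Quin, 6), (Tai, 6), (Wes, 6)}

Natural join on aid, mid: {(12, 2023, 6, Beta, 7), (12, 2023, 6, Gamma, 22)}
Natural join on mid: {(12, 2023, 6, Beta, 7, Bo), (12, 2023, 6, Beta, 7, Dee), (12, 2023, 6, Beta, 7, Ola), (12, 2023, 6, Beta, 7, Quin), (12, 2023, 6, Beta, 7, Tai), (12, 2023, 6, Beta, 7, Wes), (12, 2023, 6, Gamma, 22, Bo), (12, 2023, 6, Gamma, 22, Dee), (12, 2023, 6, Gamma, 22, Ola), (12, 2023, 6, Gamma, 22, Quin), (12, 2023, 6, Gamma, 22, Tai), (12, 2023, 6, Gamma, 22, Wes)}
Filtering on aname ≠ Dee leaves {(12, 2023, 6, Beta, 7, Bo), (12, 2023, 6, Beta, 7, Ola), (12, 2023, 6, Beta, 7, Quin), (12, 2023, 6, Beta, 7, Tai), (12, 2023, 6, Beta, 7, Wes), (12, 2023, 6, Gamma, 22, Bo), (12, 2023, 6, Gamma, 22, Ola), (12, 2023, 6, Gamma, 22, Quin), (12, 2023, 6, Gamma, 22, Tai), (12, 2023, 6, Gamma, 22, Wes)}.
π[aname, mid]: project onto (aname, mid) (5 duplicate(s) eliminated) → {(Bo, 6), (Ola, 6), (Quin, 6), (Tai, 6), (Wes, 6)}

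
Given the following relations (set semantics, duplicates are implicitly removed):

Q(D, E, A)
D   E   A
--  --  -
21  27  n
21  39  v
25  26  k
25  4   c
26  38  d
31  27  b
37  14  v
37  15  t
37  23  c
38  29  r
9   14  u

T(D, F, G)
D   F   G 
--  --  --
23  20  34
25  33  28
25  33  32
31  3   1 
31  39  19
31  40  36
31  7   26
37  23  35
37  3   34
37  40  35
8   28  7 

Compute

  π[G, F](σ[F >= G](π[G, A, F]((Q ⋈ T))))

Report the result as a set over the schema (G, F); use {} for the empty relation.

Natural join on D: {(25, 26, k, 33, 28), (25, 26, k, 33, 32), (25, 4, c, 33, 28), (25, 4, c, 33, 32), (31, 27, b, 3, 1), (31, 27, b, 39, 19), (31, 27, b, 40, 36), (31, 27, b, 7, 26), (37, 14, v, 23, 35), (37, 14, v, 3, 34), (37, 14, v, 40, 35), (37, 15, t, 23, 35), (37, 15, t, 3, 34), (37, 15, t, 40, 35), (37, 23, c, 23, 35), (37, 23, c, 3, 34), (37, 23, c, 40, 35)}
π_{G, A, F} gives {(1, b, 3), (19, b, 39), (26, b, 7), (28, c, 33), (28, k, 33), (32, c, 33), (32, k, 33), (34, c, 3), (34, t, 3), (34, v, 3), (35, c, 23), (35, c, 40), (35, t, 23), (35, t, 40), (35, v, 23), (35, v, 40), (36, b, 40)}.
Filtering on F >= G leaves {(1, b, 3), (19, b, 39), (28, c, 33), (28, k, 33), (32, c, 33), (32, k, 33), (35, c, 40), (35, t, 40), (35, v, 40), (36, b, 40)}.
π_{G, F} gives {(1, 3), (19, 39), (28, 33), (32, 33), (35, 40), (36, 40)} (4 duplicate(s) eliminated).

{(1, 3), (19, 39), (28, 33), (32, 33), (35, 40), (36, 40)}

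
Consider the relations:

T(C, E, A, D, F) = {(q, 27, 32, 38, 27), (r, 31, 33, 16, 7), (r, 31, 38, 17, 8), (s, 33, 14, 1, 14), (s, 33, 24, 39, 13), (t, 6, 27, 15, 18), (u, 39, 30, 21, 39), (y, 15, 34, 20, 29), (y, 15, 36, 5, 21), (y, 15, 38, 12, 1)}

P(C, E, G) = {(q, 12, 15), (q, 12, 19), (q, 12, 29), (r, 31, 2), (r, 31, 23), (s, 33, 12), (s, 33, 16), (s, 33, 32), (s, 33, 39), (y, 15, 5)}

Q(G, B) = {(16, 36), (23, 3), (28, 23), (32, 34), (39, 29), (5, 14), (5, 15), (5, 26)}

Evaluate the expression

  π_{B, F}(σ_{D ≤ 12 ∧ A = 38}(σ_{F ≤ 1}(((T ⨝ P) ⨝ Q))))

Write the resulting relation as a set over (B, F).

T ⋈ P (natural join on C, E): {(r, 31, 33, 16, 7, 2), (r, 31, 33, 16, 7, 23), (r, 31, 38, 17, 8, 2), (r, 31, 38, 17, 8, 23), (s, 33, 14, 1, 14, 12), (s, 33, 14, 1, 14, 16), (s, 33, 14, 1, 14, 32), (s, 33, 14, 1, 14, 39), (s, 33, 24, 39, 13, 12), (s, 33, 24, 39, 13, 16), (s, 33, 24, 39, 13, 32), (s, 33, 24, 39, 13, 39), (y, 15, 34, 20, 29, 5), (y, 15, 36, 5, 21, 5), (y, 15, 38, 12, 1, 5)}
(T ⨝ P) ⋈ Q (natural join on G): {(r, 31, 33, 16, 7, 23, 3), (r, 31, 38, 17, 8, 23, 3), (s, 33, 14, 1, 14, 16, 36), (s, 33, 14, 1, 14, 32, 34), (s, 33, 14, 1, 14, 39, 29), (s, 33, 24, 39, 13, 16, 36), (s, 33, 24, 39, 13, 32, 34), (s, 33, 24, 39, 13, 39, 29), (y, 15, 34, 20, 29, 5, 14), (y, 15, 34, 20, 29, 5, 15), (y, 15, 34, 20, 29, 5, 26), (y, 15, 36, 5, 21, 5, 14), (y, 15, 36, 5, 21, 5, 15), (y, 15, 36, 5, 21, 5, 26), (y, 15, 38, 12, 1, 5, 14), (y, 15, 38, 12, 1, 5, 15), (y, 15, 38, 12, 1, 5, 26)}
Apply σ_{F ≤ 1}; surviving tuples: {(y, 15, 38, 12, 1, 5, 14), (y, 15, 38, 12, 1, 5, 15), (y, 15, 38, 12, 1, 5, 26)}
Apply σ_{D ≤ 12 ∧ A = 38}; surviving tuples: {(y, 15, 38, 12, 1, 5, 14), (y, 15, 38, 12, 1, 5, 15), (y, 15, 38, 12, 1, 5, 26)}
Keep only column(s) B, F: {(14, 1), (15, 1), (26, 1)}

{(14, 1), (15, 1), (26, 1)}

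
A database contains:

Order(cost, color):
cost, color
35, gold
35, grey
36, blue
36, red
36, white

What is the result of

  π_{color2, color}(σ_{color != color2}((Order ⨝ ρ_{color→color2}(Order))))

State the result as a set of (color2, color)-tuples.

ρ[color→color2]: schema becomes (cost, color2); tuples unchanged.
Natural join on cost: {(35, gold, gold), (35, gold, grey), (35, grey, gold), (35, grey, grey), (36, blue, blue), (36, blue, red), (36, blue, white), (36, red, blue), (36, red, red), (36, red, white), (36, white, blue), (36, white, red), (36, white, white)}
Filtering on color != color2 leaves {(35, gold, grey), (35, grey, gold), (36, blue, red), (36, blue, white), (36, red, blue), (36, red, white), (36, white, blue), (36, white, red)}.
π_{color2, color} gives {(blue, red), (blue, white), (gold, grey), (grey, gold), (red, blue), (red, white), (white, blue), (white, red)}.

{(blue, red), (blue, white), (gold, grey), (grey, gold), (red, blue), (red, white), (white, blue), (white, red)}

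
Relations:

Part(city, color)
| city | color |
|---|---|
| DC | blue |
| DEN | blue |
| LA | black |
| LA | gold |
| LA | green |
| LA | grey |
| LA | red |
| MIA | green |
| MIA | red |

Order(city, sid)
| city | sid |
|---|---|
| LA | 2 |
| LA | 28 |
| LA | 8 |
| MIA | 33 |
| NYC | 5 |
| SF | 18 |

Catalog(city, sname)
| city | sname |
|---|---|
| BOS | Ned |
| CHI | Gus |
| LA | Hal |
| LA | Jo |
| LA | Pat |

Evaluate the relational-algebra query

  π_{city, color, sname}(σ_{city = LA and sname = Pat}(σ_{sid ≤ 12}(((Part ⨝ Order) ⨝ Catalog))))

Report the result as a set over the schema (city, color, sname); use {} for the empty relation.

Part ⋈ Order (natural join on city): {(LA, black, 2), (LA, black, 28), (LA, black, 8), (LA, gold, 2), (LA, gold, 28), (LA, gold, 8), (LA, green, 2), (LA, green, 28), (LA, green, 8), (LA, grey, 2), (LA, grey, 28), (LA, grey, 8), (LA, red, 2), (LA, red, 28), (LA, red, 8), (MIA, green, 33), (MIA, red, 33)}
(Part ⨝ Order) ⋈ Catalog (natural join on city): {(LA, black, 2, Hal), (LA, black, 2, Jo), (LA, black, 2, Pat), (LA, black, 28, Hal), (LA, black, 28, Jo), (LA, black, 28, Pat), (LA, black, 8, Hal), (LA, black, 8, Jo), (LA, black, 8, Pat), (LA, gold, 2, Hal), (LA, gold, 2, Jo), (LA, gold, 2, Pat), (LA, gold, 28, Hal), (LA, gold, 28, Jo), (LA, gold, 28, Pat), (LA, gold, 8, Hal), (LA, gold, 8, Jo), (LA, gold, 8, Pat), (LA, green, 2, Hal), (LA, green, 2, Jo), (LA, green, 2, Pat), (LA, green, 28, Hal), (LA, green, 28, Jo), (LA, green, 28, Pat), (LA, green, 8, Hal), (LA, green, 8, Jo), (LA, green, 8, Pat), (LA, grey, 2, Hal), (LA, grey, 2, Jo), (LA, grey, 2, Pat), (LA, grey, 28, Hal), (LA, grey, 28, Jo), (LA, grey, 28, Pat), (LA, grey, 8, Hal), (LA, grey, 8, Jo), (LA, grey, 8, Pat), (LA, red, 2, Hal), (LA, red, 2, Jo), (LA, red, 2, Pat), (LA, red, 28, Hal), (LA, red, 28, Jo), (LA, red, 28, Pat), (LA, red, 8, Hal), (LA, red, 8, Jo), (LA, red, 8, Pat)}
Apply σ_{sid ≤ 12}; surviving tuples: {(LA, black, 2, Hal), (LA, black, 2, Jo), (LA, black, 2, Pat), (LA, black, 8, Hal), (LA, black, 8, Jo), (LA, black, 8, Pat), (LA, gold, 2, Hal), (LA, gold, 2, Jo), (LA, gold, 2, Pat), (LA, gold, 8, Hal), (LA, gold, 8, Jo), (LA, gold, 8, Pat), (LA, green, 2, Hal), (LA, green, 2, Jo), (LA, green, 2, Pat), (LA, green, 8, Hal), (LA, green, 8, Jo), (LA, green, 8, Pat), (LA, grey, 2, Hal), (LA, grey, 2, Jo), (LA, grey, 2, Pat), (LA, grey, 8, Hal), (LA, grey, 8, Jo), (LA, grey, 8, Pat), (LA, red, 2, Hal), (LA, red, 2, Jo), (LA, red, 2, Pat), (LA, red, 8, Hal), (LA, red, 8, Jo), (LA, red, 8, Pat)}
Apply σ_{city = LA and sname = Pat}; surviving tuples: {(LA, black, 2, Pat), (LA, black, 8, Pat), (LA, gold, 2, Pat), (LA, gold, 8, Pat), (LA, green, 2, Pat), (LA, green, 8, Pat), (LA, grey, 2, Pat), (LA, grey, 8, Pat), (LA, red, 2, Pat), (LA, red, 8, Pat)}
Keep only column(s) city, color, sname (5 duplicate(s) eliminated): {(LA, black, Pat), (LA, gold, Pat), (LA, green, Pat), (LA, grey, Pat), (LA, red, Pat)}

{(LA, black, Pat), (LA, gold, Pat), (LA, green, Pat), (LA, grey, Pat), (LA, red, Pat)}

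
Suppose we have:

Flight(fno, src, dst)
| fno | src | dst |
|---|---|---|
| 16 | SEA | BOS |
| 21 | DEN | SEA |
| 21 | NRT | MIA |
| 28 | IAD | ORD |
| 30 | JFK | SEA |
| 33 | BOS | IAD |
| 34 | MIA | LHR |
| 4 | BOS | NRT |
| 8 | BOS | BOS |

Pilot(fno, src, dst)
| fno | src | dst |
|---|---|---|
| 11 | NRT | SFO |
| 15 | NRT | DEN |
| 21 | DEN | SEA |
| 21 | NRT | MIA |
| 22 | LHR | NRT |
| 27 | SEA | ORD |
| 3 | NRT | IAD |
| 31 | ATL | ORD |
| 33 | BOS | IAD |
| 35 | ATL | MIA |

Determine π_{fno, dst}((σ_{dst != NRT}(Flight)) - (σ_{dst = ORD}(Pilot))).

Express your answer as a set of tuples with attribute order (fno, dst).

{(16, BOS), (21, MIA), (21, SEA), (28, ORD), (30, SEA), (33, IAD), (34, LHR), (8, BOS)}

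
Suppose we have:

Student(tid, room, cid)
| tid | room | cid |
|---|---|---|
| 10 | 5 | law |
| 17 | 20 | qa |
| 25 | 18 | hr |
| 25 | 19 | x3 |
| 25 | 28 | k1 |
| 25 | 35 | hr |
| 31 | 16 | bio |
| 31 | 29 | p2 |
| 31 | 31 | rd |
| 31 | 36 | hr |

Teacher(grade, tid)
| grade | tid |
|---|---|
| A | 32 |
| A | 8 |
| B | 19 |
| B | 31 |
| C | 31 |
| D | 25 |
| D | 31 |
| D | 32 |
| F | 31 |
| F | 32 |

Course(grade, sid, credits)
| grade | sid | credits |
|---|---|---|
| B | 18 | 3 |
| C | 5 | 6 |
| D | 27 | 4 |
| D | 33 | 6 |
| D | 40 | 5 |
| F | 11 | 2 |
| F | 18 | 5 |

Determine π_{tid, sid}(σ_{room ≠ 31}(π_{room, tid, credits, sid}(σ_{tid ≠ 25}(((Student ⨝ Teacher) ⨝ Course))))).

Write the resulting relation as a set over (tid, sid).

{(31, 11), (31, 18), (31, 27), (31, 33), (31, 40), (31, 5)}

Natural join on tid: {(25, 18, hr, D), (25, 19, x3, D), (25, 28, k1, D), (25, 35, hr, D), (31, 16, bio, B), (31, 16, bio, C), (31, 16, bio, D), (31, 16, bio, F), (31, 29, p2, B), (31, 29, p2, C), (31, 29, p2, D), (31, 29, p2, F), (31, 31, rd, B), (31, 31, rd, C), (31, 31, rd, D), (31, 31, rd, F), (31, 36, hr, B), (31, 36, hr, C), (31, 36, hr, D), (31, 36, hr, F)}
Natural join on grade: {(25, 18, hr, D, 27, 4), (25, 18, hr, D, 33, 6), (25, 18, hr, D, 40, 5), (25, 19, x3, D, 27, 4), (25, 19, x3, D, 33, 6), (25, 19, x3, D, 40, 5), (25, 28, k1, D, 27, 4), (25, 28, k1, D, 33, 6), (25, 28, k1, D, 40, 5), (25, 35, hr, D, 27, 4), (25, 35, hr, D, 33, 6), (25, 35, hr, D, 40, 5), (31, 16, bio, B, 18, 3), (31, 16, bio, C, 5, 6), (31, 16, bio, D, 27, 4), (31, 16, bio, D, 33, 6), (31, 16, bio, D, 40, 5), (31, 16, bio, F, 11, 2), (31, 16, bio, F, 18, 5), (31, 29, p2, B, 18, 3), (31, 29, p2, C, 5, 6), (31, 29, p2, D, 27, 4), (31, 29, p2, D, 33, 6), (31, 29, p2, D, 40, 5), (31, 29, p2, F, 11, 2), (31, 29, p2, F, 18, 5), (31, 31, rd, B, 18, 3), (31, 31, rd, C, 5, 6), (31, 31, rd, D, 27, 4), (31, 31, rd, D, 33, 6), (31, 31, rd, D, 40, 5), (31, 31, rd, F, 11, 2), (31, 31, rd, F, 18, 5), (31, 36, hr, B, 18, 3), (31, 36, hr, C, 5, 6), (31, 36, hr, D, 27, 4), (31, 36, hr, D, 33, 6), (31, 36, hr, D, 40, 5), (31, 36, hr, F, 11, 2), (31, 36, hr, F, 18, 5)}
Filtering on tid ≠ 25 leaves {(31, 16, bio, B, 18, 3), (31, 16, bio, C, 5, 6), (31, 16, bio, D, 27, 4), (31, 16, bio, D, 33, 6), (31, 16, bio, D, 40, 5), (31, 16, bio, F, 11, 2), (31, 16, bio, F, 18, 5), (31, 29, p2, B, 18, 3), (31, 29, p2, C, 5, 6), (31, 29, p2, D, 27, 4), (31, 29, p2, D, 33, 6), (31, 29, p2, D, 40, 5), (31, 29, p2, F, 11, 2), (31, 29, p2, F, 18, 5), (31, 31, rd, B, 18, 3), (31, 31, rd, C, 5, 6), (31, 31, rd, D, 27, 4), (31, 31, rd, D, 33, 6), (31, 31, rd, D, 40, 5), (31, 31, rd, F, 11, 2), (31, 31, rd, F, 18, 5), (31, 36, hr, B, 18, 3), (31, 36, hr, C, 5, 6), (31, 36, hr, D, 27, 4), (31, 36, hr, D, 33, 6), (31, 36, hr, D, 40, 5), (31, 36, hr, F, 11, 2), (31, 36, hr, F, 18, 5)}.
π[room, tid, credits, sid]: project onto (room, tid, credits, sid) → {(16, 31, 2, 11), (16, 31, 3, 18), (16, 31, 4, 27), (16, 31, 5, 18), (16, 31, 5, 40), (16, 31, 6, 33), (16, 31, 6, 5), (29, 31, 2, 11), (29, 31, 3, 18), (29, 31, 4, 27), (29, 31, 5, 18), (29, 31, 5, 40), (29, 31, 6, 33), (29, 31, 6, 5), (31, 31, 2, 11), (31, 31, 3, 18), (31, 31, 4, 27), (31, 31, 5, 18), (31, 31, 5, 40), (31, 31, 6, 33), (31, 31, 6, 5), (36, 31, 2, 11), (36, 31, 3, 18), (36, 31, 4, 27), (36, 31, 5, 18), (36, 31, 5, 40), (36, 31, 6, 33), (36, 31, 6, 5)}
Filtering on room ≠ 31 leaves {(16, 31, 2, 11), (16, 31, 3, 18), (16, 31, 4, 27), (16, 31, 5, 18), (16, 31, 5, 40), (16, 31, 6, 33), (16, 31, 6, 5), (29, 31, 2, 11), (29, 31, 3, 18), (29, 31, 4, 27), (29, 31, 5, 18), (29, 31, 5, 40), (29, 31, 6, 33), (29, 31, 6, 5), (36, 31, 2, 11), (36, 31, 3, 18), (36, 31, 4, 27), (36, 31, 5, 18), (36, 31, 5, 40), (36, 31, 6, 33), (36, 31, 6, 5)}.
π[tid, sid]: project onto (tid, sid) (15 duplicate(s) eliminated) → {(31, 11), (31, 18), (31, 27), (31, 33), (31, 40), (31, 5)}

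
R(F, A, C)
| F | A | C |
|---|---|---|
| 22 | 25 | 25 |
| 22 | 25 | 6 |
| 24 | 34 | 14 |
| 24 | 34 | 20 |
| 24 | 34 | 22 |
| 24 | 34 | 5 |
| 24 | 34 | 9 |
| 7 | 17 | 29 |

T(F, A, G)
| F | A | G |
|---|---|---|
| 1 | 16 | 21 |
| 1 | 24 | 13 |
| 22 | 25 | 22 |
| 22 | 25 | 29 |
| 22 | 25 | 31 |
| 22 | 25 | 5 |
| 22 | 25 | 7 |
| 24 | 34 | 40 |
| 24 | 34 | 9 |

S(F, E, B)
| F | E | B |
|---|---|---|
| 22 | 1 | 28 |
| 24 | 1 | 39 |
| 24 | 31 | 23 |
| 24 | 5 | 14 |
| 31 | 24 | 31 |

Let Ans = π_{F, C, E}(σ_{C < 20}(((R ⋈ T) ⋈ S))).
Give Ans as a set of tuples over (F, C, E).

{(22, 6, 1), (24, 14, 1), (24, 14, 31), (24, 14, 5), (24, 5, 1), (24, 5, 31), (24, 5, 5), (24, 9, 1), (24, 9, 31), (24, 9, 5)}

Natural join on F, A: {(22, 25, 25, 22), (22, 25, 25, 29), (22, 25, 25, 31), (22, 25, 25, 5), (22, 25, 25, 7), (22, 25, 6, 22), (22, 25, 6, 29), (22, 25, 6, 31), (22, 25, 6, 5), (22, 25, 6, 7), (24, 34, 14, 40), (24, 34, 14, 9), (24, 34, 20, 40), (24, 34, 20, 9), (24, 34, 22, 40), (24, 34, 22, 9), (24, 34, 5, 40), (24, 34, 5, 9), (24, 34, 9, 40), (24, 34, 9, 9)}
Natural join on F: {(22, 25, 25, 22, 1, 28), (22, 25, 25, 29, 1, 28), (22, 25, 25, 31, 1, 28), (22, 25, 25, 5, 1, 28), (22, 25, 25, 7, 1, 28), (22, 25, 6, 22, 1, 28), (22, 25, 6, 29, 1, 28), (22, 25, 6, 31, 1, 28), (22, 25, 6, 5, 1, 28), (22, 25, 6, 7, 1, 28), (24, 34, 14, 40, 1, 39), (24, 34, 14, 40, 31, 23), (24, 34, 14, 40, 5, 14), (24, 34, 14, 9, 1, 39), (24, 34, 14, 9, 31, 23), (24, 34, 14, 9, 5, 14), (24, 34, 20, 40, 1, 39), (24, 34, 20, 40, 31, 23), (24, 34, 20, 40, 5, 14), (24, 34, 20, 9, 1, 39), (24, 34, 20, 9, 31, 23), (24, 34, 20, 9, 5, 14), (24, 34, 22, 40, 1, 39), (24, 34, 22, 40, 31, 23), (24, 34, 22, 40, 5, 14), (24, 34, 22, 9, 1, 39), (24, 34, 22, 9, 31, 23), (24, 34, 22, 9, 5, 14), (24, 34, 5, 40, 1, 39), (24, 34, 5, 40, 31, 23), (24, 34, 5, 40, 5, 14), (24, 34, 5, 9, 1, 39), (24, 34, 5, 9, 31, 23), (24, 34, 5, 9, 5, 14), (24, 34, 9, 40, 1, 39), (24, 34, 9, 40, 31, 23), (24, 34, 9, 40, 5, 14), (24, 34, 9, 9, 1, 39), (24, 34, 9, 9, 31, 23), (24, 34, 9, 9, 5, 14)}
σ[C < 20]: keep tuples satisfying C < 20 → {(22, 25, 6, 22, 1, 28), (22, 25, 6, 29, 1, 28), (22, 25, 6, 31, 1, 28), (22, 25, 6, 5, 1, 28), (22, 25, 6, 7, 1, 28), (24, 34, 14, 40, 1, 39), (24, 34, 14, 40, 31, 23), (24, 34, 14, 40, 5, 14), (24, 34, 14, 9, 1, 39), (24, 34, 14, 9, 31, 23), (24, 34, 14, 9, 5, 14), (24, 34, 5, 40, 1, 39), (24, 34, 5, 40, 31, 23), (24, 34, 5, 40, 5, 14), (24, 34, 5, 9, 1, 39), (24, 34, 5, 9, 31, 23), (24, 34, 5, 9, 5, 14), (24, 34, 9, 40, 1, 39), (24, 34, 9, 40, 31, 23), (24, 34, 9, 40, 5, 14), (24, 34, 9, 9, 1, 39), (24, 34, 9, 9, 31, 23), (24, 34, 9, 9, 5, 14)}
π[F, C, E]: project onto (F, C, E) (13 duplicate(s) eliminated) → {(22, 6, 1), (24, 14, 1), (24, 14, 31), (24, 14, 5), (24, 5, 1), (24, 5, 31), (24, 5, 5), (24, 9, 1), (24, 9, 31), (24, 9, 5)}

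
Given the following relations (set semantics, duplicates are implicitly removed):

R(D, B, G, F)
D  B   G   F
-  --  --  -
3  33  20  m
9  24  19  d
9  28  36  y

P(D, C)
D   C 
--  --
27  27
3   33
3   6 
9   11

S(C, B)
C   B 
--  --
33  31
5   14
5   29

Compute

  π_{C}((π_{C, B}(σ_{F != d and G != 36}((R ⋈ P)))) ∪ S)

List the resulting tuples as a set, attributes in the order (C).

{33, 5, 6}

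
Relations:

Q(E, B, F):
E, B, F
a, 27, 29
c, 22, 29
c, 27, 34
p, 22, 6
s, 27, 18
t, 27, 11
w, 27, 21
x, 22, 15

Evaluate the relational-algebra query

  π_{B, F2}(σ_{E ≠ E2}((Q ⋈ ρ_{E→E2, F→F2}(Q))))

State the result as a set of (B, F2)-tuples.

ρ[E→E2, F→F2]: schema becomes (E2, B, F2); tuples unchanged.
Natural join on B: {(a, 27, 29, a, 29), (a, 27, 29, c, 34), (a, 27, 29, s, 18), (a, 27, 29, t, 11), (a, 27, 29, w, 21), (c, 22, 29, c, 29), (c, 22, 29, p, 6), (c, 22, 29, x, 15), (c, 27, 34, a, 29), (c, 27, 34, c, 34), (c, 27, 34, s, 18), (c, 27, 34, t, 11), (c, 27, 34, w, 21), (p, 22, 6, c, 29), (p, 22, 6, p, 6), (p, 22, 6, x, 15), (s, 27, 18, a, 29), (s, 27, 18, c, 34), (s, 27, 18, s, 18), (s, 27, 18, t, 11), (s, 27, 18, w, 21), (t, 27, 11, a, 29), (t, 27, 11, c, 34), (t, 27, 11, s, 18), (t, 27, 11, t, 11), (t, 27, 11, w, 21), (w, 27, 21, a, 29), (w, 27, 21, c, 34), (w, 27, 21, s, 18), (w, 27, 21, t, 11), (w, 27, 21, w, 21), (x, 22, 15, c, 29), (x, 22, 15, p, 6), (x, 22, 15, x, 15)}
σ[E ≠ E2]: keep tuples satisfying E ≠ E2 → {(a, 27, 29, c, 34), (a, 27, 29, s, 18), (a, 27, 29, t, 11), (a, 27, 29, w, 21), (c, 22, 29, p, 6), (c, 22, 29, x, 15), (c, 27, 34, a, 29), (c, 27, 34, s, 18), (c, 27, 34, t, 11), (c, 27, 34, w, 21), (p, 22, 6, c, 29), (p, 22, 6, x, 15), (s, 27, 18, a, 29), (s, 27, 18, c, 34), (s, 27, 18, t, 11), (s, 27, 18, w, 21), (t, 27, 11, a, 29), (t, 27, 11, c, 34), (t, 27, 11, s, 18), (t, 27, 11, w, 21), (w, 27, 21, a, 29), (w, 27, 21, c, 34), (w, 27, 21, s, 18), (w, 27, 21, t, 11), (x, 22, 15, c, 29), (x, 22, 15, p, 6)}
Keep only column(s) B, F2 (18 duplicate(s) eliminated): {(22, 15), (22, 29), (22, 6), (27, 11), (27, 18), (27, 21), (27, 29), (27, 34)}

{(22, 15), (22, 29), (22, 6), (27, 11), (27, 18), (27, 21), (27, 29), (27, 34)}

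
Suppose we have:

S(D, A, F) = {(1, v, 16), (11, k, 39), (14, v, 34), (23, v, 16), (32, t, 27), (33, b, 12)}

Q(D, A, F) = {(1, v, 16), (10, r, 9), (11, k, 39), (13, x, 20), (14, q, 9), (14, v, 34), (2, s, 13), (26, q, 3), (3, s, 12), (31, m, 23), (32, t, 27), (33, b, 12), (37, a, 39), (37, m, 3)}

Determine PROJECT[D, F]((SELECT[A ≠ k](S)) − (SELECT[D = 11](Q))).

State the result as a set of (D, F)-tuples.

{(1, 16), (14, 34), (23, 16), (32, 27), (33, 12)}

Selection A ≠ k: {(1, v, 16), (14, v, 34), (23, v, 16), (32, t, 27), (33, b, 12)}
Selection D = 11: {(11, k, 39)}
Set difference of the two operands is {(1, v, 16), (14, v, 34), (23, v, 16), (32, t, 27), (33, b, 12)}.
π_{D, F} gives {(1, 16), (14, 34), (23, 16), (32, 27), (33, 12)}.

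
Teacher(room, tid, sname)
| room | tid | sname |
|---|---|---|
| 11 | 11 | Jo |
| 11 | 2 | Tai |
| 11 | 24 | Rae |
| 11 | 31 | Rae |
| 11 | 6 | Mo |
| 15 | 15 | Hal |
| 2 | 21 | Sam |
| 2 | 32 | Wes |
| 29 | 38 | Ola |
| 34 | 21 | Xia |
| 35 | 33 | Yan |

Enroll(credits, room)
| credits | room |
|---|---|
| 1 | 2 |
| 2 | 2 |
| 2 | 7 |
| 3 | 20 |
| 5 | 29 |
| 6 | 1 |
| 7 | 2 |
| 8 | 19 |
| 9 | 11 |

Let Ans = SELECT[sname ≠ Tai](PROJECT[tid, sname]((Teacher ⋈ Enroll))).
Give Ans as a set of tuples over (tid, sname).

{(11, Jo), (21, Sam), (24, Rae), (31, Rae), (32, Wes), (38, Ola), (6, Mo)}

Natural join on room: {(11, 11, Jo, 9), (11, 2, Tai, 9), (11, 24, Rae, 9), (11, 31, Rae, 9), (11, 6, Mo, 9), (2, 21, Sam, 1), (2, 21, Sam, 2), (2, 21, Sam, 7), (2, 32, Wes, 1), (2, 32, Wes, 2), (2, 32, Wes, 7), (29, 38, Ola, 5)}
π[tid, sname]: project onto (tid, sname) (4 duplicate(s) eliminated) → {(11, Jo), (2, Tai), (21, Sam), (24, Rae), (31, Rae), (32, Wes), (38, Ola), (6, Mo)}
σ[sname ≠ Tai]: keep tuples satisfying sname ≠ Tai → {(11, Jo), (21, Sam), (24, Rae), (31, Rae), (32, Wes), (38, Ola), (6, Mo)}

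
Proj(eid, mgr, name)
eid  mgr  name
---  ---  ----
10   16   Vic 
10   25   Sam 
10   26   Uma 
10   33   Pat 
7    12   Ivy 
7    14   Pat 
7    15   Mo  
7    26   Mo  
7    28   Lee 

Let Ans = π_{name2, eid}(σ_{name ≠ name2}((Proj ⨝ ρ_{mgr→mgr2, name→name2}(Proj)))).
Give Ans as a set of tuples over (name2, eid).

ρ[mgr→mgr2, name→name2]: schema becomes (eid, mgr2, name2); tuples unchanged.
Natural join on eid: {(10, 16, Vic, 16, Vic), (10, 16, Vic, 25, Sam), (10, 16, Vic, 26, Uma), (10, 16, Vic, 33, Pat), (10, 25, Sam, 16, Vic), (10, 25, Sam, 25, Sam), (10, 25, Sam, 26, Uma), (10, 25, Sam, 33, Pat), (10, 26, Uma, 16, Vic), (10, 26, Uma, 25, Sam), (10, 26, Uma, 26, Uma), (10, 26, Uma, 33, Pat), (10, 33, Pat, 16, Vic), (10, 33, Pat, 25, Sam), (10, 33, Pat, 26, Uma), (10, 33, Pat, 33, Pat), (7, 12, Ivy, 12, Ivy), (7, 12, Ivy, 14, Pat), (7, 12, Ivy, 15, Mo), (7, 12, Ivy, 26, Mo), (7, 12, Ivy, 28, Lee), (7, 14, Pat, 12, Ivy), (7, 14, Pat, 14, Pat), (7, 14, Pat, 15, Mo), (7, 14, Pat, 26, Mo), (7, 14, Pat, 28, Lee), (7, 15, Mo, 12, Ivy), (7, 15, Mo, 14, Pat), (7, 15, Mo, 15, Mo), (7, 15, Mo, 26, Mo), (7, 15, Mo, 28, Lee), (7, 26, Mo, 12, Ivy), (7, 26, Mo, 14, Pat), (7, 26, Mo, 15, Mo), (7, 26, Mo, 26, Mo), (7, 26, Mo, 28, Lee), (7, 28, Lee, 12, Ivy), (7, 28, Lee, 14, Pat), (7, 28, Lee, 15, Mo), (7, 28, Lee, 26, Mo), (7, 28, Lee, 28, Lee)}
Selection name ≠ name2: {(10, 16, Vic, 25, Sam), (10, 16, Vic, 26, Uma), (10, 16, Vic, 33, Pat), (10, 25, Sam, 16, Vic), (10, 25, Sam, 26, Uma), (10, 25, Sam, 33, Pat), (10, 26, Uma, 16, Vic), (10, 26, Uma, 25, Sam), (10, 26, Uma, 33, Pat), (10, 33, Pat, 16, Vic), (10, 33, Pat, 25, Sam), (10, 33, Pat, 26, Uma), (7, 12, Ivy, 14, Pat), (7, 12, Ivy, 15, Mo), (7, 12, Ivy, 26, Mo), (7, 12, Ivy, 28, Lee), (7, 14, Pat, 12, Ivy), (7, 14, Pat, 15, Mo), (7, 14, Pat, 26, Mo), (7, 14, Pat, 28, Lee), (7, 15, Mo, 12, Ivy), (7, 15, Mo, 14, Pat), (7, 15, Mo, 28, Lee), (7, 26, Mo, 12, Ivy), (7, 26, Mo, 14, Pat), (7, 26, Mo, 28, Lee), (7, 28, Lee, 12, Ivy), (7, 28, Lee, 14, Pat), (7, 28, Lee, 15, Mo), (7, 28, Lee, 26, Mo)}
Keep only column(s) name2, eid (22 duplicate(s) eliminated): {(Ivy, 7), (Lee, 7), (Mo, 7), (Pat, 10), (Pat, 7), (Sam, 10), (Uma, 10), (Vic, 10)}

{(Ivy, 7), (Lee, 7), (Mo, 7), (Pat, 10), (Pat, 7), (Sam, 10), (Uma, 10), (Vic, 10)}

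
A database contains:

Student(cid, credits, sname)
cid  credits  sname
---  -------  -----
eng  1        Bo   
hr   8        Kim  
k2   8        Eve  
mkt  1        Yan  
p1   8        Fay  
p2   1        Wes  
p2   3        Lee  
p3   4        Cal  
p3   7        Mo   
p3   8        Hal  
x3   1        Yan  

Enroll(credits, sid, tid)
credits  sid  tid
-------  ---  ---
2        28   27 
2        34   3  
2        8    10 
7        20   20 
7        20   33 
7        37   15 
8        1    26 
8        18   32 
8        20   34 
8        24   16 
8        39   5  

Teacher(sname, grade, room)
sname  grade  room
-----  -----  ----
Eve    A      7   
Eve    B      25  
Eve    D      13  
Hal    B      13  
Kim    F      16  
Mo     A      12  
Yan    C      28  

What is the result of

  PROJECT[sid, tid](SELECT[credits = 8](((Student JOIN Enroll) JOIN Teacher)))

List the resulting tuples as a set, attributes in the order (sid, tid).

{(1, 26), (18, 32), (20, 34), (24, 16), (39, 5)}

Natural join on credits: {(hr, 8, Kim, 1, 26), (hr, 8, Kim, 18, 32), (hr, 8, Kim, 20, 34), (hr, 8, Kim, 24, 16), (hr, 8, Kim, 39, 5), (k2, 8, Eve, 1, 26), (k2, 8, Eve, 18, 32), (k2, 8, Eve, 20, 34), (k2, 8, Eve, 24, 16), (k2, 8, Eve, 39, 5), (p1, 8, Fay, 1, 26), (p1, 8, Fay, 18, 32), (p1, 8, Fay, 20, 34), (p1, 8, Fay, 24, 16), (p1, 8, Fay, 39, 5), (p3, 7, Mo, 20, 20), (p3, 7, Mo, 20, 33), (p3, 7, Mo, 37, 15), (p3, 8, Hal, 1, 26), (p3, 8, Hal, 18, 32), (p3, 8, Hal, 20, 34), (p3, 8, Hal, 24, 16), (p3, 8, Hal, 39, 5)}
Natural join on sname: {(hr, 8, Kim, 1, 26, F, 16), (hr, 8, Kim, 18, 32, F, 16), (hr, 8, Kim, 20, 34, F, 16), (hr, 8, Kim, 24, 16, F, 16), (hr, 8, Kim, 39, 5, F, 16), (k2, 8, Eve, 1, 26, A, 7), (k2, 8, Eve, 1, 26, B, 25), (k2, 8, Eve, 1, 26, D, 13), (k2, 8, Eve, 18, 32, A, 7), (k2, 8, Eve, 18, 32, B, 25), (k2, 8, Eve, 18, 32, D, 13), (k2, 8, Eve, 20, 34, A, 7), (k2, 8, Eve, 20, 34, B, 25), (k2, 8, Eve, 20, 34, D, 13), (k2, 8, Eve, 24, 16, A, 7), (k2, 8, Eve, 24, 16, B, 25), (k2, 8, Eve, 24, 16, D, 13), (k2, 8, Eve, 39, 5, A, 7), (k2, 8, Eve, 39, 5, B, 25), (k2, 8, Eve, 39, 5, D, 13), (p3, 7, Mo, 20, 20, A, 12), (p3, 7, Mo, 20, 33, A, 12), (p3, 7, Mo, 37, 15, A, 12), (p3, 8, Hal, 1, 26, B, 13), (p3, 8, Hal, 18, 32, B, 13), (p3, 8, Hal, 20, 34, B, 13), (p3, 8, Hal, 24, 16, B, 13), (p3, 8, Hal, 39, 5, B, 13)}
Filtering on credits = 8 leaves {(hr, 8, Kim, 1, 26, F, 16), (hr, 8, Kim, 18, 32, F, 16), (hr, 8, Kim, 20, 34, F, 16), (hr, 8, Kim, 24, 16, F, 16), (hr, 8, Kim, 39, 5, F, 16), (k2, 8, Eve, 1, 26, A, 7), (k2, 8, Eve, 1, 26, B, 25), (k2, 8, Eve, 1, 26, D, 13), (k2, 8, Eve, 18, 32, A, 7), (k2, 8, Eve, 18, 32, B, 25), (k2, 8, Eve, 18, 32, D, 13), (k2, 8, Eve, 20, 34, A, 7), (k2, 8, Eve, 20, 34, B, 25), (k2, 8, Eve, 20, 34, D, 13), (k2, 8, Eve, 24, 16, A, 7), (k2, 8, Eve, 24, 16, B, 25), (k2, 8, Eve, 24, 16, D, 13), (k2, 8, Eve, 39, 5, A, 7), (k2, 8, Eve, 39, 5, B, 25), (k2, 8, Eve, 39, 5, D, 13), (p3, 8, Hal, 1, 26, B, 13), (p3, 8, Hal, 18, 32, B, 13), (p3, 8, Hal, 20, 34, B, 13), (p3, 8, Hal, 24, 16, B, 13), (p3, 8, Hal, 39, 5, B, 13)}.
π_{sid, tid} gives {(1, 26), (18, 32), (20, 34), (24, 16), (39, 5)} (20 duplicate(s) eliminated).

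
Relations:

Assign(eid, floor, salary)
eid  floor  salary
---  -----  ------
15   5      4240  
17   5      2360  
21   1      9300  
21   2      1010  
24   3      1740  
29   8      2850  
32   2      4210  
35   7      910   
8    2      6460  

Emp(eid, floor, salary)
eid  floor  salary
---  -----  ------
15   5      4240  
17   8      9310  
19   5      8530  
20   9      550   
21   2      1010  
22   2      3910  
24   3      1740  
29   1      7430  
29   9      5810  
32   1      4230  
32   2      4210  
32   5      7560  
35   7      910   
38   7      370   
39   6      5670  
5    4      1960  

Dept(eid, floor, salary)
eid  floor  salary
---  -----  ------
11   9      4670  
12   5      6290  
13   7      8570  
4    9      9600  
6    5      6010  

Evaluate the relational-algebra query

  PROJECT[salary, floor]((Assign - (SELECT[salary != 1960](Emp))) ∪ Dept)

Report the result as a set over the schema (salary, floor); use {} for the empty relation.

Selection salary != 1960: {(15, 5, 4240), (17, 8, 9310), (19, 5, 8530), (20, 9, 550), (21, 2, 1010), (22, 2, 3910), (24, 3, 1740), (29, 1, 7430), (29, 9, 5810), (32, 1, 4230), (32, 2, 4210), (32, 5, 7560), (35, 7, 910), (38, 7, 370), (39, 6, 5670)}
Taking the difference: {(17, 5, 2360), (21, 1, 9300), (29, 8, 2850), (8, 2, 6460)}
Taking the union: {(11, 9, 4670), (12, 5, 6290), (13, 7, 8570), (17, 5, 2360), (21, 1, 9300), (29, 8, 2850), (4, 9, 9600), (6, 5, 6010), (8, 2, 6460)}
Projecting to salary, floor: {(2360, 5), (2850, 8), (4670, 9), (6010, 5), (6290, 5), (6460, 2), (8570, 7), (9300, 1), (9600, 9)}

{(2360, 5), (2850, 8), (4670, 9), (6010, 5), (6290, 5), (6460, 2), (8570, 7), (9300, 1), (9600, 9)}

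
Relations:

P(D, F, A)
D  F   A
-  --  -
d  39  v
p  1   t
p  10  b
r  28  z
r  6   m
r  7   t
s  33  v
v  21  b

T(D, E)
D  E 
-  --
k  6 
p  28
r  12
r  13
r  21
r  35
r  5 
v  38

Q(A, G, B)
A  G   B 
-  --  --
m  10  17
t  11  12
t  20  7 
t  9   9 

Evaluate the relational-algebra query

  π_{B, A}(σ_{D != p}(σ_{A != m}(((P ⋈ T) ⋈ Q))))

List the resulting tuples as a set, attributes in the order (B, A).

Natural join on D: {(p, 1, t, 28), (p, 10, b, 28), (r, 28, z, 12), (r, 28, z, 13), (r, 28, z, 21), (r, 28, z, 35), (r, 28, z, 5), (r, 6, m, 12), (r, 6, m, 13), (r, 6, m, 21), (r, 6, m, 35), (r, 6, m, 5), (r, 7, t, 12), (r, 7, t, 13), (r, 7, t, 21), (r, 7, t, 35), (r, 7, t, 5), (v, 21, b, 38)}
Natural join on A: {(p, 1, t, 28, 11, 12), (p, 1, t, 28, 20, 7), (p, 1, t, 28, 9, 9), (r, 6, m, 12, 10, 17), (r, 6, m, 13, 10, 17), (r, 6, m, 21, 10, 17), (r, 6, m, 35, 10, 17), (r, 6, m, 5, 10, 17), (r, 7, t, 12, 11, 12), (r, 7, t, 12, 20, 7), (r, 7, t, 12, 9, 9), (r, 7, t, 13, 11, 12), (r, 7, t, 13, 20, 7), (r, 7, t, 13, 9, 9), (r, 7, t, 21, 11, 12), (r, 7, t, 21, 20, 7), (r, 7, t, 21, 9, 9), (r, 7, t, 35, 11, 12), (r, 7, t, 35, 20, 7), (r, 7, t, 35, 9, 9), (r, 7, t, 5, 11, 12), (r, 7, t, 5, 20, 7), (r, 7, t, 5, 9, 9)}
Filtering on A != m leaves {(p, 1, t, 28, 11, 12), (p, 1, t, 28, 20, 7), (p, 1, t, 28, 9, 9), (r, 7, t, 12, 11, 12), (r, 7, t, 12, 20, 7), (r, 7, t, 12, 9, 9), (r, 7, t, 13, 11, 12), (r, 7, t, 13, 20, 7), (r, 7, t, 13, 9, 9), (r, 7, t, 21, 11, 12), (r, 7, t, 21, 20, 7), (r, 7, t, 21, 9, 9), (r, 7, t, 35, 11, 12), (r, 7, t, 35, 20, 7), (r, 7, t, 35, 9, 9), (r, 7, t, 5, 11, 12), (r, 7, t, 5, 20, 7), (r, 7, t, 5, 9, 9)}.
Filtering on D != p leaves {(r, 7, t, 12, 11, 12), (r, 7, t, 12, 20, 7), (r, 7, t, 12, 9, 9), (r, 7, t, 13, 11, 12), (r, 7, t, 13, 20, 7), (r, 7, t, 13, 9, 9), (r, 7, t, 21, 11, 12), (r, 7, t, 21, 20, 7), (r, 7, t, 21, 9, 9), (r, 7, t, 35, 11, 12), (r, 7, t, 35, 20, 7), (r, 7, t, 35, 9, 9), (r, 7, t, 5, 11, 12), (r, 7, t, 5, 20, 7), (r, 7, t, 5, 9, 9)}.
π_{B, A} gives {(12, t), (7, t), (9, t)} (12 duplicate(s) eliminated).

{(12, t), (7, t), (9, t)}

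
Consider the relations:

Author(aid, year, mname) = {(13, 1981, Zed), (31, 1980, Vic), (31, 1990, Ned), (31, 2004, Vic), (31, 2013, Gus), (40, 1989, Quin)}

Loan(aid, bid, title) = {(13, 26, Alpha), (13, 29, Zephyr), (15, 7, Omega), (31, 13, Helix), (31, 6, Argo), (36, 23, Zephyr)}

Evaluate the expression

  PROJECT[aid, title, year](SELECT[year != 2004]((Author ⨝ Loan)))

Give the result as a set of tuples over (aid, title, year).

Author ⋈ Loan (natural join on aid): {(13, 1981, Zed, 26, Alpha), (13, 1981, Zed, 29, Zephyr), (31, 1980, Vic, 13, Helix), (31, 1980, Vic, 6, Argo), (31, 1990, Ned, 13, Helix), (31, 1990, Ned, 6, Argo), (31, 2004, Vic, 13, Helix), (31, 2004, Vic, 6, Argo), (31, 2013, Gus, 13, Helix), (31, 2013, Gus, 6, Argo)}
σ[year != 2004]: keep tuples satisfying year != 2004 → {(13, 1981, Zed, 26, Alpha), (13, 1981, Zed, 29, Zephyr), (31, 1980, Vic, 13, Helix), (31, 1980, Vic, 6, Argo), (31, 1990, Ned, 13, Helix), (31, 1990, Ned, 6, Argo), (31, 2013, Gus, 13, Helix), (31, 2013, Gus, 6, Argo)}
Keep only column(s) aid, title, year: {(13, Alpha, 1981), (13, Zephyr, 1981), (31, Argo, 1980), (31, Argo, 1990), (31, Argo, 2013), (31, Helix, 1980), (31, Helix, 1990), (31, Helix, 2013)}

{(13, Alpha, 1981), (13, Zephyr, 1981), (31, Argo, 1980), (31, Argo, 1990), (31, Argo, 2013), (31, Helix, 1980), (31, Helix, 1990), (31, Helix, 2013)}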